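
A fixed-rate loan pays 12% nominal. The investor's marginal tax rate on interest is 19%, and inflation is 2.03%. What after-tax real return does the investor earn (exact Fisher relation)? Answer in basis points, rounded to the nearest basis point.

After-tax nominal return = 12% × (1 − 0.19) = 9.7200%.
1 + r = 1.09720 / 1.02030 = 1.075370
After-tax real rate = 1.075370 − 1 → 754 basis points.

754 basis points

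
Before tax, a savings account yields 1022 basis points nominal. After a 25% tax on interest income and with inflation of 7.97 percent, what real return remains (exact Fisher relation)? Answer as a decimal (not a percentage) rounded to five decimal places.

-0.00282

After-tax nominal return = 10.22% × (1 − 0.25) = 7.6650%.
1 + r = 1.07665 / 1.07970 = 0.9971751
After-tax real rate = 0.9971751 − 1 → -0.00282.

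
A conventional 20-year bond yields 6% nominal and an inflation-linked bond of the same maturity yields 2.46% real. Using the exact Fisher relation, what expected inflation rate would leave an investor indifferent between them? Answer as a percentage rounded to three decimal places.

3.455%

(1 + π) = (1 + i)/(1 + r) = 1.06000 / 1.02460 = 1.034550
Break-even inflation = 1.034550 − 1 → 3.455%.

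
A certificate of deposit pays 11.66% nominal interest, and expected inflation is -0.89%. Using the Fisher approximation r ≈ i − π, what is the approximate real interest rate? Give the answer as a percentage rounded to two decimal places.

12.55%

r ≈ i − π = 11.66% − (-0.89%) = 12.55%.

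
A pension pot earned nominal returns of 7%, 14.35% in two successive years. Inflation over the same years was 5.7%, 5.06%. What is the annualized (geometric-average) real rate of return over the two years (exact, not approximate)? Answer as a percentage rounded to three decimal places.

4.967%

Compound the nominal returns: 1.0700 × 1.1435 = 1.22354500.
Compound inflation: 1.0570 × 1.0506 = 1.11048420.
Deflate: 1.22354500 / 1.11048420 = 1.10181216.
Annualized real rate = 1.10181216^(1/2) − 1 = 4.9672% → 4.967%.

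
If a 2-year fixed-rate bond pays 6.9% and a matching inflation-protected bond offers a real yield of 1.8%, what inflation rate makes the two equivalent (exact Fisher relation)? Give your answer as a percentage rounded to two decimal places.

(1 + π) = (1 + i)/(1 + r) = 1.06900 / 1.01800 = 1.050098
Break-even inflation = 1.050098 − 1 → 5.01%.

5.01%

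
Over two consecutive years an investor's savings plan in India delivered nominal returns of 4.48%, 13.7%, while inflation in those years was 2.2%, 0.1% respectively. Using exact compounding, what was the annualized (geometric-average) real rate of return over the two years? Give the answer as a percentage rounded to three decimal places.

7.759%

Nominal growth factor = 1.0448 × 1.1370 = 1.18793760
Price-level growth factor = 1.0220 × 1.0010 = 1.02302200
Real growth factor = 1.18793760 / 1.02302200 = 1.16120435
Annualized real rate = 1.16120435^(1/2) − 1 = 7.7592% → 7.759%.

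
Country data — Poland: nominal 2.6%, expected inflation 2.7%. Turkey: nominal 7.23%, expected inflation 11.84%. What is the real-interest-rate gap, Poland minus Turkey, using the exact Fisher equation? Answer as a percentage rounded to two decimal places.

Poland: (1 + 0.0260)/(1 + 0.0270) − 1 = -0.0974%
Turkey: (1 + 0.0723)/(1 + 0.1184) − 1 = -4.1220%
Differential = -0.0974% − (-4.1220%) = 4.0246% → 4.02%.

4.02%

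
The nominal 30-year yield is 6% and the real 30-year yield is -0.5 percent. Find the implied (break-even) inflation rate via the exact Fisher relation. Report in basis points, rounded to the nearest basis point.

653 basis points

(1 + π) = (1 + i)/(1 + r) = 1.06000 / 0.99500 = 1.065327
Break-even inflation = 1.065327 − 1 → 653 basis points.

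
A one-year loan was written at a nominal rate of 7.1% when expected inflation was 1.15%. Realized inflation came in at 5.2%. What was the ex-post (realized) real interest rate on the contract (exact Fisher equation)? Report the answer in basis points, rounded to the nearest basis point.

Ex-post: (1 + 0.0710)/(1 + 0.0520) − 1 = 1.8061%
So the realized real rate is 181 basis points.

181 basis points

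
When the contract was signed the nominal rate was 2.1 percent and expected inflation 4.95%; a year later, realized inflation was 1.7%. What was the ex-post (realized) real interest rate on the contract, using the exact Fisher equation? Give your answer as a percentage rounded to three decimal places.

Ex-post: (1 + 0.0210)/(1 + 0.0170) − 1 = 0.3933%
So the realized real rate is 0.393%.

0.393%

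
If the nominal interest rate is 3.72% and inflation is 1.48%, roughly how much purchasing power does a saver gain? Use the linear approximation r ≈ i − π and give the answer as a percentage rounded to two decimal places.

2.24%

r ≈ i − π = 3.72% − 1.48% = 2.24%.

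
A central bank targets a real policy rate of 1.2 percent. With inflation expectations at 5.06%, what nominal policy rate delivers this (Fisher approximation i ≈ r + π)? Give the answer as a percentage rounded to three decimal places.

6.260%

i ≈ r + π = 1.2% + 5.06% = 6.260%.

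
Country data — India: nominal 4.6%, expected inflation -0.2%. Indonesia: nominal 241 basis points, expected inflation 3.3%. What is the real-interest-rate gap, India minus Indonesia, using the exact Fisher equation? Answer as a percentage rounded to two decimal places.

5.67%

India: (1 + 0.0460)/(1 − 0.0020) − 1 = 4.8096%
Indonesia: (1 + 0.0241)/(1 + 0.0330) − 1 = -0.8616%
Differential = 4.8096% − (-0.8616%) = 5.6712% → 5.67%.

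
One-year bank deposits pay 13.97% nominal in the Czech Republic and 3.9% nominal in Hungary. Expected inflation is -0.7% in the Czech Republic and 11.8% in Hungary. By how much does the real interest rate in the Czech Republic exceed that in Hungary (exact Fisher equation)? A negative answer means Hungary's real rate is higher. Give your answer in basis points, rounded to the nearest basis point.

The Czech Republic: (1 + 0.1397)/(1 − 0.0070) − 1 = 14.7734%
Hungary: (1 + 0.0390)/(1 + 0.1180) − 1 = -7.0662%
Differential = 14.7734% − (-7.0662%) = 21.8396% → 2184 basis points.

2184 basis points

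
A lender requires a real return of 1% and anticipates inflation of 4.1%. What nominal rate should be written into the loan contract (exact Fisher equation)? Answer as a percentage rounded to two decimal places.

(1 + i) = (1 + r)(1 + π) = 1.01000 × 1.04100 = 1.05141
i = 1.05141 − 1, so the required nominal rate is 5.14%.

5.14%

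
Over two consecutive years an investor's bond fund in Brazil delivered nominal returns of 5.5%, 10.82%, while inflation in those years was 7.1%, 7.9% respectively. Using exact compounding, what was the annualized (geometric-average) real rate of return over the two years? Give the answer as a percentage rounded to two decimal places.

0.58%

Nominal growth factor = 1.0550 × 1.1082 = 1.16915100
Price-level growth factor = 1.0710 × 1.0790 = 1.15560900
Real growth factor = 1.16915100 / 1.15560900 = 1.01171850
Annualized real rate = 1.01171850^(1/2) − 1 = 0.5842% → 0.58%.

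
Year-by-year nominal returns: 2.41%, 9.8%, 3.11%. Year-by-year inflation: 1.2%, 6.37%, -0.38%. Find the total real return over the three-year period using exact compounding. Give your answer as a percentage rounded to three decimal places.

Nominal growth factor = 1.0241 × 1.0980 × 1.0311 = 1.159433
Price-level growth factor = 1.0120 × 1.0637 × 0.9962 = 1.072374
Real growth factor = 1.159433 / 1.072374 = 1.081183
Total real return = 1.081183 − 1 → 8.118%.

8.118%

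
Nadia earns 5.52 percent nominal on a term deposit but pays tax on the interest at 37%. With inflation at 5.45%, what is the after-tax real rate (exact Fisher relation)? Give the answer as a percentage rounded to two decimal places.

-1.87%

After-tax nominal return = 5.52% × (1 − 0.37) = 3.4776%.
1 + r = 1.034776 / 1.05450 = 0.981295
After-tax real rate = 0.981295 − 1 → -1.87%.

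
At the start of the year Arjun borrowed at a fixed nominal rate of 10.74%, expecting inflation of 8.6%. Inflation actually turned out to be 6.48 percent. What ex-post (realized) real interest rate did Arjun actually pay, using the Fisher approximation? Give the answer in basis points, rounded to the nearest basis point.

Ex-post: 10.74% − 6.48% = 4.260%
So the realized real rate is 426 basis points.

426 basis points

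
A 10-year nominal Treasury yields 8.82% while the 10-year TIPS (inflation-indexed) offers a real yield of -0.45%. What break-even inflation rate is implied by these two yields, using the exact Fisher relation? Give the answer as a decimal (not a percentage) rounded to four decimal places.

0.0931

(1 + π) = (1 + i)/(1 + r) = 1.08820 / 0.99550 = 1.093119
Break-even inflation = 1.093119 − 1 → 0.0931.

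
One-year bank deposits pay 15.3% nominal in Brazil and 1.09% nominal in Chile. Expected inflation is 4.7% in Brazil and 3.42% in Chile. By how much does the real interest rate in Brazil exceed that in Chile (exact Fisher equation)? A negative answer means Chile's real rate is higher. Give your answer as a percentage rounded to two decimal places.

12.38%

Brazil: (1 + 0.1530)/(1 + 0.0470) − 1 = 10.1242%
Chile: (1 + 0.0109)/(1 + 0.0342) − 1 = -2.2529%
Differential = 10.1242% − (-2.2529%) = 12.3771% → 12.38%.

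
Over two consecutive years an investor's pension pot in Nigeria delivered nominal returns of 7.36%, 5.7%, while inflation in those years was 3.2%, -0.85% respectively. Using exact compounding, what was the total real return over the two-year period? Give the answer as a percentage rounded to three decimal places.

10.903%

Nominal growth factor = 1.0736 × 1.0570 = 1.1347952
Price-level growth factor = 1.0320 × 0.9915 = 1.0232280
Real growth factor = 1.1347952 / 1.0232280 = 1.1090345
Total real return = 1.1090345 − 1 → 10.903%.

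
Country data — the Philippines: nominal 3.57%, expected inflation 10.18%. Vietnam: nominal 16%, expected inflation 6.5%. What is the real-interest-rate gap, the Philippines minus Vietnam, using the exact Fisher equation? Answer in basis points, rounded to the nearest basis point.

The Philippines: (1 + 0.0357)/(1 + 0.1018) − 1 = -5.9993%
Vietnam: (1 + 0.1600)/(1 + 0.0650) − 1 = 8.9202%
Differential = -5.9993% − 8.9202% = -14.9195% → -1492 basis points.

-1492 basis points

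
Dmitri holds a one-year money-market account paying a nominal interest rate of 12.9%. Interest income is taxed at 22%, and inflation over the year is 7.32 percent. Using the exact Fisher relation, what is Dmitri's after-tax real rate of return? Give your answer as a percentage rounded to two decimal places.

After-tax nominal return = 12.9% × (1 − 0.22) = 10.0620%.
1 + r = 1.10062 / 1.07320 = 1.0255498
After-tax real rate = 1.0255498 − 1 → 2.55%.

2.55%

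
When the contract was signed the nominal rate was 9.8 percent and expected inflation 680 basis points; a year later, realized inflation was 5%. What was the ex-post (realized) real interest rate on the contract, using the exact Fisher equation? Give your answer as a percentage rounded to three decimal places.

Ex-post: (1 + 0.0980)/(1 + 0.0500) − 1 = 4.5714%
So the realized real rate is 4.571%.

4.571%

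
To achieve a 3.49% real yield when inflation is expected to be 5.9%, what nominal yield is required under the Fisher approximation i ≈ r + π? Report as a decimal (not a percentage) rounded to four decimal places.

i ≈ r + π = 3.49% + 5.9% = 0.0939.

0.0939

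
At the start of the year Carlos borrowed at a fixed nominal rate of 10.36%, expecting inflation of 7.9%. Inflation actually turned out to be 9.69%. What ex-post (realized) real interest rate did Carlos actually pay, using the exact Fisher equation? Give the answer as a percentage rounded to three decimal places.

Ex-post: (1 + 0.1036)/(1 + 0.0969) − 1 = 0.6108%
So the realized real rate is 0.611%.

0.611%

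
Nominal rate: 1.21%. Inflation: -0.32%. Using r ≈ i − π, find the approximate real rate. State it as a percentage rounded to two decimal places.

r ≈ i − π = 1.21% − (-0.32%) = 1.53%.

1.53%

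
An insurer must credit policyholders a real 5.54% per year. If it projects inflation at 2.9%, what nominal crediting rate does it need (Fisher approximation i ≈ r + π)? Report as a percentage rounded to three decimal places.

i ≈ r + π = 5.54% + 2.9% = 8.440%.

8.440%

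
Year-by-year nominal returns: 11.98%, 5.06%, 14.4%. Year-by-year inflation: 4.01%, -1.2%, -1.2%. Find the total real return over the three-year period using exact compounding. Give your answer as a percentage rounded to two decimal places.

Compound the nominal returns: 1.1198 × 1.0506 × 1.1440 = 1.345872.
Compound inflation: 1.0401 × 0.9880 × 0.9880 = 1.015287.
Deflate: 1.345872 / 1.015287 = 1.325607.
Total real return = 1.325607 − 1 → 32.56%.

32.56%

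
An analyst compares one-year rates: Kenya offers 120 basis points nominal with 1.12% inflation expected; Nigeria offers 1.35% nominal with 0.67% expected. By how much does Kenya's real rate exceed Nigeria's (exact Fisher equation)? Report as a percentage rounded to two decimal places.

Kenya: (1 + 0.0120)/(1 + 0.0112) − 1 = 0.0791%
Nigeria: (1 + 0.0135)/(1 + 0.0067) − 1 = 0.6755%
Differential = 0.0791% − 0.6755% = -0.5964% → -0.60%.

-0.60%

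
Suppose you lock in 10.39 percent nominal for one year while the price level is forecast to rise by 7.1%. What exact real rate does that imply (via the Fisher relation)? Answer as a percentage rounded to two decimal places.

By the Fisher relation, 1 + r = (1 + i)/(1 + π).
1 + r = 1.10390 / 1.07100 = 1.030719
r = 1.030719 − 1 = 3.0719%, i.e. 3.07%.

3.07%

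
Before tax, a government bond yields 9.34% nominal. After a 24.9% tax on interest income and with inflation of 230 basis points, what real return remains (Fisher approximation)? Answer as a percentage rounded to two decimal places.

4.71%

After-tax nominal return = 9.34% × (1 − 0.249) = 7.01434%.
r ≈ 7.01434% − 2.3% → 4.71%.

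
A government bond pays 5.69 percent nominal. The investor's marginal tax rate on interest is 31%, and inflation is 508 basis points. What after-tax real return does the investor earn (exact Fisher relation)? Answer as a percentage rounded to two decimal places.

After-tax nominal return = 5.69% × (1 − 0.31) = 3.9261%.
1 + r = 1.039261 / 1.05080 = 0.989019
After-tax real rate = 0.989019 − 1 → -1.10%.

-1.10%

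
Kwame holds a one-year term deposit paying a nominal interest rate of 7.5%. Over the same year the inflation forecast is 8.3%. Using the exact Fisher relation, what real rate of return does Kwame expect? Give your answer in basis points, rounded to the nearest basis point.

By the Fisher relation, 1 + r = (1 + i)/(1 + π).
1 + r = 1.07500 / 1.08300 = 0.992613
r = 0.992613 − 1 = -0.7387%, i.e. -74 basis points.

-74 basis points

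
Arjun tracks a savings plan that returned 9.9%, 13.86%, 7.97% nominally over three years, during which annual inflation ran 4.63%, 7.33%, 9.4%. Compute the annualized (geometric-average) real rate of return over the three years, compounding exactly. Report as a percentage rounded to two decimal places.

3.22%

Compound the nominal returns: 1.0990 × 1.1386 × 1.0797 = 1.35105172.
Compound inflation: 1.0463 × 1.0733 × 1.0940 = 1.22855521.
Deflate: 1.35105172 / 1.22855521 = 1.09970778.
Annualized real rate = 1.09970778^(1/3) − 1 = 3.2189% → 3.22%.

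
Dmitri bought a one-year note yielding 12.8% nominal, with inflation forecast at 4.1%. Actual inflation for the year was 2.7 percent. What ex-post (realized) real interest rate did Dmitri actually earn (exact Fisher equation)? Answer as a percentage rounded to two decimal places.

9.83%

Ex-post: (1 + 0.1280)/(1 + 0.0270) − 1 = 9.8345%
So the realized real rate is 9.83%.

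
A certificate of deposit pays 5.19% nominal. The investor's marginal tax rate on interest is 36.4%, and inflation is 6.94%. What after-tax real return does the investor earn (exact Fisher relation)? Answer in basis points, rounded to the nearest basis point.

-340 basis points

After-tax nominal return = 5.19% × (1 − 0.364) = 3.30084%.
1 + r = 1.0330084 / 1.06940 = 0.965970
After-tax real rate = 0.965970 − 1 → -340 basis points.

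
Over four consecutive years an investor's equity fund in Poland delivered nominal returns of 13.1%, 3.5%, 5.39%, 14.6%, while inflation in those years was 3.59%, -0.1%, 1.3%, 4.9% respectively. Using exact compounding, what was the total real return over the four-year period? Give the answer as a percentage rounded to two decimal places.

28.56%

Nominal growth factor = 1.1310 × 1.0350 × 1.0539 × 1.1460 = 1.413797
Price-level growth factor = 1.0359 × 0.9990 × 1.0130 × 1.0490 = 1.099685
Real growth factor = 1.413797 / 1.099685 = 1.285638
Total real return = 1.285638 − 1 → 28.56%.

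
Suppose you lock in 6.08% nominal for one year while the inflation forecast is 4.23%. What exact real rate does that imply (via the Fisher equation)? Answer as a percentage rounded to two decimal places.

1.77%

1 + r = 1.06080 / 1.04230 = 1.017749
r = 1.017749 − 1 = 1.7749%, i.e. 1.77%.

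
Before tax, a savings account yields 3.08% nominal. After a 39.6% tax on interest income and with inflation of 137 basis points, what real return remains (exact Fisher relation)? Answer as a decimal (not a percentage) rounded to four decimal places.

0.0048

After-tax nominal return = 3.08% × (1 − 0.396) = 1.86032%.
1 + r = 1.0186032 / 1.01370 = 1.004837
After-tax real rate = 1.004837 − 1 → 0.0048.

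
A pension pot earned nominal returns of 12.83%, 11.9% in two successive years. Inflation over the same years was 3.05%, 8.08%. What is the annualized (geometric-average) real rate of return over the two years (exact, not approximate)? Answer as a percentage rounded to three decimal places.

6.471%

Compound the nominal returns: 1.1283 × 1.1190 = 1.26256770.
Compound inflation: 1.0305 × 1.0808 = 1.11376440.
Deflate: 1.26256770 / 1.11376440 = 1.13360393.
Annualized real rate = 1.13360393^(1/2) − 1 = 6.4708% → 6.471%.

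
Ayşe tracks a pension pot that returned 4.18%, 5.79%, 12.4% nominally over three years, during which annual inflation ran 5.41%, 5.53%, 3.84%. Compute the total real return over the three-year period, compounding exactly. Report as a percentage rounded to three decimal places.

7.244%

Compound the nominal returns: 1.0418 × 1.0579 × 1.1240 = 1.238783.
Compound inflation: 1.0541 × 1.0553 × 1.0384 = 1.155108.
Deflate: 1.238783 / 1.155108 = 1.072440.
Total real return = 1.072440 − 1 → 7.244%.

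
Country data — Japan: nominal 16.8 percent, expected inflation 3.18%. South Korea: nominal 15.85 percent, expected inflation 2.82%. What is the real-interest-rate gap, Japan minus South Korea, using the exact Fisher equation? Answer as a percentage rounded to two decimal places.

Japan: (1 + 0.1680)/(1 + 0.0318) − 1 = 13.2002%
South Korea: (1 + 0.1585)/(1 + 0.0282) − 1 = 12.6726%
Differential = 13.2002% − 12.6726% = 0.5276% → 0.53%.

0.53%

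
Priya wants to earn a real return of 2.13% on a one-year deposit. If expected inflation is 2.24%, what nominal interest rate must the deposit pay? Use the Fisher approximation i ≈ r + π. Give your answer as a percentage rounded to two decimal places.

4.37%

i ≈ r + π = 2.13% + 2.24% = 4.37%.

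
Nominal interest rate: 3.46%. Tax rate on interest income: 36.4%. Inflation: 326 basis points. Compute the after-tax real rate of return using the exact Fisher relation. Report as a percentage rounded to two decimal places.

-1.03%

After-tax nominal return = 3.46% × (1 − 0.364) = 2.20056%.
1 + r = 1.0220056 / 1.03260 = 0.989740
After-tax real rate = 0.989740 − 1 → -1.03%.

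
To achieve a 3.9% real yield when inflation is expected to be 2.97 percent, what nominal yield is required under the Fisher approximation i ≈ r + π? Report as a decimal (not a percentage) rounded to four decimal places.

i ≈ r + π = 3.9% + 2.97% = 0.0687.

0.0687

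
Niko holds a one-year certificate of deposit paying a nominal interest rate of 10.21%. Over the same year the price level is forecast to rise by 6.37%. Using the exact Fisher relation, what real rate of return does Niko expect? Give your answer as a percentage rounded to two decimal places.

By the Fisher relation, 1 + r = (1 + i)/(1 + π).
1 + r = 1.10210 / 1.06370 = 1.036100
r = 1.036100 − 1 = 3.6100%, i.e. 3.61%.

3.61%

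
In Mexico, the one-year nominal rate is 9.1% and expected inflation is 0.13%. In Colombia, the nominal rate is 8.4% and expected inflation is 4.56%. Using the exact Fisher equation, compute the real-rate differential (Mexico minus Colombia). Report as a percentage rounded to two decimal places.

Mexico: (1 + 0.0910)/(1 + 0.0013) − 1 = 8.9584%
Colombia: (1 + 0.0840)/(1 + 0.0456) − 1 = 3.6725%
Differential = 8.9584% − 3.6725% = 5.2858% → 5.29%.

5.29%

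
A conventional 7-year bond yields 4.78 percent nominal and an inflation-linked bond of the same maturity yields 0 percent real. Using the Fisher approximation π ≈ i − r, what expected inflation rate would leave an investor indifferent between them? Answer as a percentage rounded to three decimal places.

4.780%

π ≈ i − r = 4.78% − 0% → 4.780%.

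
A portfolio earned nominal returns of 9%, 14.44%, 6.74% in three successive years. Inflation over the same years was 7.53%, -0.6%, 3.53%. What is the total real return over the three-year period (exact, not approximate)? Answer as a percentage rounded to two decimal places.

20.32%

Compound the nominal returns: 1.0900 × 1.1444 × 1.0674 = 1.331470.
Compound inflation: 1.0753 × 0.9940 × 1.0353 = 1.106579.
Deflate: 1.331470 / 1.106579 = 1.203232.
Total real return = 1.203232 − 1 → 20.32%.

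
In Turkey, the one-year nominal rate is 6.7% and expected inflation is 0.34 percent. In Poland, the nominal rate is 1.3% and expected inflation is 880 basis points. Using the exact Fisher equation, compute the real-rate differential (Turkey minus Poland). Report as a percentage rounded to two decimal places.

13.23%

Turkey: (1 + 0.0670)/(1 + 0.0034) − 1 = 6.3384%
Poland: (1 + 0.0130)/(1 + 0.0880) − 1 = -6.8934%
Differential = 6.3384% − (-6.8934%) = 13.2318% → 13.23%.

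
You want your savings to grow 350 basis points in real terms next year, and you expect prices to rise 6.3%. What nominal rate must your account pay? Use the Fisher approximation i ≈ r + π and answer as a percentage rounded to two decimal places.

i ≈ r + π = 3.5% + 6.3% = 9.80%.

9.80%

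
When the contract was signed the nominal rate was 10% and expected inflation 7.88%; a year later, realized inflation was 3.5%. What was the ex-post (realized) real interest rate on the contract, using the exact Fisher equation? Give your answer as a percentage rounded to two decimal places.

Ex-post: (1 + 0.1000)/(1 + 0.0350) − 1 = 6.2802%
So the realized real rate is 6.28%.

6.28%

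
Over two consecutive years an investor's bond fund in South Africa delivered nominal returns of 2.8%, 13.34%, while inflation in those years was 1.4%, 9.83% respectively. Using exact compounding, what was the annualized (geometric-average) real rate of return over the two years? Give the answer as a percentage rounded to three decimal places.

2.284%

Compound the nominal returns: 1.0280 × 1.1334 = 1.16513520.
Compound inflation: 1.0140 × 1.0983 = 1.11367620.
Deflate: 1.16513520 / 1.11367620 = 1.04620643.
Annualized real rate = 1.04620643^(1/2) − 1 = 2.2842% → 2.284%.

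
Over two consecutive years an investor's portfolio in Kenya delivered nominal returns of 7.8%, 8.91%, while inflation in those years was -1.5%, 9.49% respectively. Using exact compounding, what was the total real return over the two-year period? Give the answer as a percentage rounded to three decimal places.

Nominal growth factor = 1.0780 × 1.0891 = 1.174050
Price-level growth factor = 0.9850 × 1.0949 = 1.078477
Real growth factor = 1.174050 / 1.078477 = 1.088619
Total real return = 1.088619 − 1 → 8.862%.

8.862%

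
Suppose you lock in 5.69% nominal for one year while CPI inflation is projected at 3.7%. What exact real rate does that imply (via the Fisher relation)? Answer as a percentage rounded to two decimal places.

By the Fisher relation, 1 + r = (1 + i)/(1 + π).
1 + r = 1.05690 / 1.03700 = 1.019190
r = 1.019190 − 1 = 1.9190%, i.e. 1.92%.

1.92%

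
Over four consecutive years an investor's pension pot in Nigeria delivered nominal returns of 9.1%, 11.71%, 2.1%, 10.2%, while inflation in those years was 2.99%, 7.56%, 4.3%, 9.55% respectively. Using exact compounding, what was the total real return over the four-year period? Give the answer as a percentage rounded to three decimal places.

8.338%

Compound the nominal returns: 1.0910 × 1.1171 × 1.0210 × 1.1020 = 1.371274.
Compound inflation: 1.0299 × 1.0756 × 1.0430 × 1.0955 = 1.265734.
Deflate: 1.371274 / 1.265734 = 1.083382.
Total real return = 1.083382 − 1 → 8.338%.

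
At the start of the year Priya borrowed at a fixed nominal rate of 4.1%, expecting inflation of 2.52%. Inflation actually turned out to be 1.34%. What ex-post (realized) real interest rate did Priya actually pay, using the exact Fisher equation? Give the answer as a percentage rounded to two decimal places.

2.72%

Ex-post: (1 + 0.0410)/(1 + 0.0134) − 1 = 2.7235%
So the realized real rate is 2.72%.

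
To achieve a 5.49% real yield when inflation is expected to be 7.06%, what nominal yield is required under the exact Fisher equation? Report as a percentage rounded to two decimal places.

12.94%

(1 + i) = (1 + r)(1 + π) = 1.05490 × 1.07060 = 1.12937594
i = 1.12937594 − 1, so the required nominal rate is 12.94%.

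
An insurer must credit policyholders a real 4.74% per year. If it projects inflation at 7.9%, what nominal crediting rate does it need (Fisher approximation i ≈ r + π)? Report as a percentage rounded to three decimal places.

12.640%

i ≈ r + π = 4.74% + 7.9% = 12.640%.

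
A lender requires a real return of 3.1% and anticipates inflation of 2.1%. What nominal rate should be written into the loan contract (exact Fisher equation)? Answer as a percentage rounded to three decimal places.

(1 + i) = (1 + r)(1 + π) = 1.03100 × 1.02100 = 1.052651
i = 1.052651 − 1, so the required nominal rate is 5.265%.

5.265%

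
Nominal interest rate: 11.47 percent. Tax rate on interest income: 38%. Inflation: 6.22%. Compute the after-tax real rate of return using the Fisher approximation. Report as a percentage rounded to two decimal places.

0.89%

After-tax nominal return = 11.47% × (1 − 0.38) = 7.1114%.
r ≈ 7.1114% − 6.22% → 0.89%.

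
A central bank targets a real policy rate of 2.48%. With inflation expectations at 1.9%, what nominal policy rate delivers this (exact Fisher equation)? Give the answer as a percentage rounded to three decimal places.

(1 + i) = (1 + r)(1 + π) = 1.02480 × 1.01900 = 1.0442712
i = 1.0442712 − 1, so the required nominal rate is 4.427%.

4.427%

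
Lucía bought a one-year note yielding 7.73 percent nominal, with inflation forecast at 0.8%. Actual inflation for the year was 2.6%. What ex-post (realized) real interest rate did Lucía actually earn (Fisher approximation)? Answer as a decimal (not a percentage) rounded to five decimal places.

Ex-post: 7.73% − 2.6% = 5.130%
So the realized real rate is 0.05130.

0.05130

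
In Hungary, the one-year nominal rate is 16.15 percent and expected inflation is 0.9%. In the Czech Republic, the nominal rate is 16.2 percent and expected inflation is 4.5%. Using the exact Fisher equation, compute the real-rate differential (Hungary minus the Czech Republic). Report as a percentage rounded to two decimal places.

Hungary: (1 + 0.1615)/(1 + 0.0090) − 1 = 15.1140%
The Czech Republic: (1 + 0.1620)/(1 + 0.0450) − 1 = 11.1962%
Differential = 15.1140% − 11.1962% = 3.9178% → 3.92%.

3.92%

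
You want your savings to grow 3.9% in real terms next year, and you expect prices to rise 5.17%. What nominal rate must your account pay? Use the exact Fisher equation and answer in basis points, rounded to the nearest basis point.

927 basis points

(1 + i) = (1 + r)(1 + π) = 1.03900 × 1.05170 = 1.0927163
i = 1.0927163 − 1, so the required nominal rate is 927 basis points.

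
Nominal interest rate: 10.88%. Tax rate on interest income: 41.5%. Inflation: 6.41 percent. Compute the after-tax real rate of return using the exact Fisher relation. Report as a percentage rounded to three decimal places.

-0.042%

After-tax nominal return = 10.88% × (1 − 0.415) = 6.3648%.
1 + r = 1.063648 / 1.06410 = 0.9995752
After-tax real rate = 0.9995752 − 1 → -0.042%.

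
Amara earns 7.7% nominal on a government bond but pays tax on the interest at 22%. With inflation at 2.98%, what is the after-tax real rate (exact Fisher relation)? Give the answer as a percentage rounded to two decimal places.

After-tax nominal return = 7.7% × (1 − 0.22) = 6.0060%.
1 + r = 1.06006 / 1.02980 = 1.029384
After-tax real rate = 1.029384 − 1 → 2.94%.

2.94%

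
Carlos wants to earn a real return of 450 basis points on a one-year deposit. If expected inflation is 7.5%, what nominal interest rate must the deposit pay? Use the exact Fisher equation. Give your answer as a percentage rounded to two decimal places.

12.34%

(1 + i) = (1 + r)(1 + π) = 1.04500 × 1.07500 = 1.123375
i = 1.123375 − 1, so the required nominal rate is 12.34%.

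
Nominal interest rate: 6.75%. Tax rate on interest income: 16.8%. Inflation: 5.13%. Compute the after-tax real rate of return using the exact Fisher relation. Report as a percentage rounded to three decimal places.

After-tax nominal return = 6.75% × (1 − 0.168) = 5.6160%.
1 + r = 1.05616 / 1.05130 = 1.004623
After-tax real rate = 1.004623 − 1 → 0.462%.

0.462%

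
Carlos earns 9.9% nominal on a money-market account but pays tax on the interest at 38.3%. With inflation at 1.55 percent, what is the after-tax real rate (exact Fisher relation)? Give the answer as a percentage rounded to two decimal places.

4.49%

After-tax nominal return = 9.9% × (1 − 0.383) = 6.1083%.
1 + r = 1.061083 / 1.01550 = 1.044887
After-tax real rate = 1.044887 − 1 → 4.49%.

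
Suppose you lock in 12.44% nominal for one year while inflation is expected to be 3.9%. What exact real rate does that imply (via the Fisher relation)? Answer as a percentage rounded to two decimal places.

By the Fisher relation, 1 + r = (1 + i)/(1 + π).
1 + r = 1.12440 / 1.03900 = 1.082194
r = 1.082194 − 1 = 8.2194%, i.e. 8.22%.

8.22%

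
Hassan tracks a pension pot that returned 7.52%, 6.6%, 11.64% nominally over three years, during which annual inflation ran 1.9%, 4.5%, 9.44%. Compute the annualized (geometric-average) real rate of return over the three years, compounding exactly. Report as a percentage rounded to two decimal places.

3.17%

Nominal growth factor = 1.0752 × 1.0660 × 1.1164 = 1.27957660
Price-level growth factor = 1.0190 × 1.0450 × 1.0944 = 1.16537731
Real growth factor = 1.27957660 / 1.16537731 = 1.09799340
Annualized real rate = 1.09799340^(1/3) − 1 = 3.1652% → 3.17%.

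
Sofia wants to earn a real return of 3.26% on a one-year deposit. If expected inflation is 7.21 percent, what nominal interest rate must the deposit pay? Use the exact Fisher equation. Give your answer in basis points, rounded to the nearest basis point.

1071 basis points

(1 + i) = (1 + r)(1 + π) = 1.03260 × 1.07210 = 1.10705046
i = 1.10705046 − 1, so the required nominal rate is 1071 basis points.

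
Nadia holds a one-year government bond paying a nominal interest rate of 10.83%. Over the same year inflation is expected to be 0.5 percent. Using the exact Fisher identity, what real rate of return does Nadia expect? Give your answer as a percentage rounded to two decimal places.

10.28%

By the Fisher identity, 1 + r = (1 + i)/(1 + π).
1 + r = 1.10830 / 1.00500 = 1.102786
r = 1.102786 − 1 = 10.2786%, i.e. 10.28%.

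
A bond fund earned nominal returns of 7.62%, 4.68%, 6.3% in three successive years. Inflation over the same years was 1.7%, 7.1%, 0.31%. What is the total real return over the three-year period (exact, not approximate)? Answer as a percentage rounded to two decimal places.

Compound the nominal returns: 1.0762 × 1.0468 × 1.0630 = 1.197540.
Compound inflation: 1.0170 × 1.0710 × 1.0031 = 1.092584.
Deflate: 1.197540 / 1.092584 = 1.096062.
Total real return = 1.096062 − 1 → 9.61%.

9.61%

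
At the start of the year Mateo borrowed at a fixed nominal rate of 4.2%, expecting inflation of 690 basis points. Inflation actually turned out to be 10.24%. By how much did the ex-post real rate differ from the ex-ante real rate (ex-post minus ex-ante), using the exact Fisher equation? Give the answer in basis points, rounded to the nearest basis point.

-295 basis points

Ex-ante: (1 + 0.0420)/(1 + 0.0690) − 1 = -2.5257%
Ex-post: (1 + 0.0420)/(1 + 0.1024) − 1 = -5.4790%
Difference (ex-post − ex-ante) = -2.9532% → -295 basis points.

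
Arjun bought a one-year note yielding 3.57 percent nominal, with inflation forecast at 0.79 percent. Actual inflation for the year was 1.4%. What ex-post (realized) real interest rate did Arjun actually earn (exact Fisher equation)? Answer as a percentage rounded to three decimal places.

Ex-post: (1 + 0.0357)/(1 + 0.0140) − 1 = 2.1400%
So the realized real rate is 2.140%.

2.140%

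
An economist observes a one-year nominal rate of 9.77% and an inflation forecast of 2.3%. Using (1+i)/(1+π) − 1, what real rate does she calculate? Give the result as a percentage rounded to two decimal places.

By the Fisher relation, 1 + r = (1 + i)/(1 + π).
1 + r = 1.09770 / 1.02300 = 1.073021
r = 1.073021 − 1 = 7.3021%, i.e. 7.30%.

7.30%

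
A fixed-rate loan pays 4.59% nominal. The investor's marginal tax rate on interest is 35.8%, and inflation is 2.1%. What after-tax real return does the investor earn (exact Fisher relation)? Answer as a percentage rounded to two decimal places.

0.83%

After-tax nominal return = 4.59% × (1 − 0.358) = 2.94678%.
1 + r = 1.0294678 / 1.02100 = 1.008294
After-tax real rate = 1.008294 − 1 → 0.83%.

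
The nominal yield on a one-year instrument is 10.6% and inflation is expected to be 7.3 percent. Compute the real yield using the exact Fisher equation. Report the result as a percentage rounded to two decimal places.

1 + r = 1.10600 / 1.07300 = 1.030755
r = 1.030755 − 1 = 3.0755%, i.e. 3.08%.

3.08%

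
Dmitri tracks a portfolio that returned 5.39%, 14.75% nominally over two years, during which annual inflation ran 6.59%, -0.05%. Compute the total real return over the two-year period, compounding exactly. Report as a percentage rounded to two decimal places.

13.51%

Nominal growth factor = 1.0539 × 1.1475 = 1.209350
Price-level growth factor = 1.0659 × 0.9995 = 1.065367
Real growth factor = 1.209350 / 1.065367 = 1.135149
Total real return = 1.135149 − 1 → 13.51%.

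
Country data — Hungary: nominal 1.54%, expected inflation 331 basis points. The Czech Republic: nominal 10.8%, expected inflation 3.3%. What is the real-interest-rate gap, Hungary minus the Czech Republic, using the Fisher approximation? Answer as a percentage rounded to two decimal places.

-9.27%

Hungary: 1.54% − 3.31% = -1.770%
The Czech Republic: 10.8% − 3.3% = 7.500%
Differential = -9.270% → -9.27%.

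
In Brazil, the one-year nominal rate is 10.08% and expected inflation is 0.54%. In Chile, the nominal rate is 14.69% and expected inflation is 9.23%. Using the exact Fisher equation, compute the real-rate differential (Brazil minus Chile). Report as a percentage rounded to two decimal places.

4.49%

Brazil: (1 + 0.1008)/(1 + 0.0054) − 1 = 9.4888%
Chile: (1 + 0.1469)/(1 + 0.0923) − 1 = 4.9986%
Differential = 9.4888% − 4.9986% = 4.4901% → 4.49%.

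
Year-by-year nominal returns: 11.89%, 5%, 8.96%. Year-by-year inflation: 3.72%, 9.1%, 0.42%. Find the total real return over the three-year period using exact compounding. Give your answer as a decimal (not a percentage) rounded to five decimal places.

Nominal growth factor = 1.1189 × 1.0500 × 1.0896 = 1.280111
Price-level growth factor = 1.0372 × 1.0910 × 1.0042 = 1.136338
Real growth factor = 1.280111 / 1.136338 = 1.126523
Total real return = 1.126523 − 1 → 0.12652.

0.12652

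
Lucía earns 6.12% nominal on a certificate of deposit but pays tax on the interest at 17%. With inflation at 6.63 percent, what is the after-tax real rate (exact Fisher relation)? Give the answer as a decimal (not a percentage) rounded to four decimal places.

-0.0145

After-tax nominal return = 6.12% × (1 − 0.17) = 5.0796%.
1 + r = 1.050796 / 1.06630 = 0.985460
After-tax real rate = 0.985460 − 1 → -0.0145.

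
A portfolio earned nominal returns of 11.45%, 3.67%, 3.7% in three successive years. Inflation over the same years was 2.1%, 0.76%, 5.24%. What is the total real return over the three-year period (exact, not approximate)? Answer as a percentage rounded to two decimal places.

Nominal growth factor = 1.1145 × 1.0367 × 1.0370 = 1.198152
Price-level growth factor = 1.0210 × 1.0076 × 1.0524 = 1.082667
Real growth factor = 1.198152 / 1.082667 = 1.106668
Total real return = 1.106668 − 1 → 10.67%.

10.67%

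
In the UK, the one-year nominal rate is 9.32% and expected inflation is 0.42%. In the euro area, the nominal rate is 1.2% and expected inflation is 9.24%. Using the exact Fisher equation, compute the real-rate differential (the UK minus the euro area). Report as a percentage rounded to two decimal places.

16.22%

The UK: (1 + 0.0932)/(1 + 0.0042) − 1 = 8.8628%
The euro area: (1 + 0.0120)/(1 + 0.0924) − 1 = -7.3599%
Differential = 8.8628% − (-7.3599%) = 16.2227% → 16.22%.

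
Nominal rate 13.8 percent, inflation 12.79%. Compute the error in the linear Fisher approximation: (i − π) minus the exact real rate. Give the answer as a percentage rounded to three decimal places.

Approximate: r ≈ 13.800% − 12.790% = 1.0100%
Exact: (1 + 0.1380)/(1 + 0.1279) − 1 = 0.89547%
Error = 1.0100% − 0.89547% = 0.11453% → 0.115%.

0.115%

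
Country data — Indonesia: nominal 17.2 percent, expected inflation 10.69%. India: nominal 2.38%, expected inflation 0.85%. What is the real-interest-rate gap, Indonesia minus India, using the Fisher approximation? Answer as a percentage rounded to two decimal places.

4.98%

Indonesia: 17.2% − 10.69% = 6.510%
India: 2.38% − 0.85% = 1.530%
Differential = 4.980% → 4.98%.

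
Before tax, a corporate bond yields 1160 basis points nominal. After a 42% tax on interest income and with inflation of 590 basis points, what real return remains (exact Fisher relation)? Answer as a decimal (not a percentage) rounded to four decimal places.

0.0078

After-tax nominal return = 11.6% × (1 − 0.42) = 6.7280%.
1 + r = 1.06728 / 1.05900 = 1.007819
After-tax real rate = 1.007819 − 1 → 0.0078.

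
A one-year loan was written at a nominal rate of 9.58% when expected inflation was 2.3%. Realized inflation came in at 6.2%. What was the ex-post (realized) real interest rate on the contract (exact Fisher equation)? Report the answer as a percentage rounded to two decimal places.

3.18%

Ex-post: (1 + 0.0958)/(1 + 0.0620) − 1 = 3.1827%
So the realized real rate is 3.18%.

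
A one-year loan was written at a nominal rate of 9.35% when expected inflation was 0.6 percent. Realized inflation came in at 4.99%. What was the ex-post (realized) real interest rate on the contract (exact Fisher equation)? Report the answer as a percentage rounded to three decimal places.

4.153%

Ex-post: (1 + 0.0935)/(1 + 0.0499) − 1 = 4.1528%
So the realized real rate is 4.153%.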